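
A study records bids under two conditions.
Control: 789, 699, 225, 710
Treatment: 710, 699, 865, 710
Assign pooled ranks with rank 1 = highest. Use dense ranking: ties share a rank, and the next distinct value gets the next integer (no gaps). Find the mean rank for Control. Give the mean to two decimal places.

3.50

Sorted (descending): 865, 789, 710, 710, 710, 699, 699, 225
The 3 values of 710 share dense rank 3.
The 2 values of 699 share dense rank 4.
Remaining distinct values take the next consecutive integers.
Control values → pooled ranks: 789→2, 699→4, 225→5, 710→3
Mean rank = (2 + 4 + 5 + 3) / 4 = 3.50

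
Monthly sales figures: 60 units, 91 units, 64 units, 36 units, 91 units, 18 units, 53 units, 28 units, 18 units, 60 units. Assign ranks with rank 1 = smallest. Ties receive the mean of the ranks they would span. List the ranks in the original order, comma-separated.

Sorted (ascending): 18, 18, 28, 36, 53, 60, 60, 64, 91, 91
The 2 values of 18 occupy positions 1–2 → average rank (1+2)/2 = 1.5.
The 2 values of 60 occupy positions 6–7 → average rank (6+7)/2 = 6.5.
The 2 values of 91 occupy positions 9–10 → average rank (9+10)/2 = 9.5.

6.5, 9.5, 8, 4, 9.5, 1.5, 5, 3, 1.5, 6.5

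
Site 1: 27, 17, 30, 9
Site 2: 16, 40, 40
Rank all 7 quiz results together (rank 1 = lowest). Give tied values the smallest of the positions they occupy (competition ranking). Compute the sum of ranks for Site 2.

14

Sorted (ascending): 9, 16, 17, 27, 30, 40, 40
The 2 values of 40 occupy positions 6–7 → each gets rank 6.
Site 2 values → pooled ranks: 16→2, 40→6, 40→6
Rank sum = 2 + 6 + 6 = 14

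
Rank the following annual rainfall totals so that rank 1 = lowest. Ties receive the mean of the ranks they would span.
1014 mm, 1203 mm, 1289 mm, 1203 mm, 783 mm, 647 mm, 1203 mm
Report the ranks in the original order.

Sorted (ascending): 647, 783, 1014, 1203, 1203, 1203, 1289
The 3 values of 1203 occupy positions 4–6 → average rank 5.

3, 5, 7, 5, 2, 1, 5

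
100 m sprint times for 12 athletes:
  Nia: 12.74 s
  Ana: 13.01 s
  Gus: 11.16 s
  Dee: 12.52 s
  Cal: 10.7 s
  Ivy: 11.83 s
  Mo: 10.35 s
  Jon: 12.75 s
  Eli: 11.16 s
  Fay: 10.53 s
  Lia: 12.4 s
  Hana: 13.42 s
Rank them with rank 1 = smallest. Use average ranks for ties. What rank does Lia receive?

7

Sorted (ascending): 10.35, 10.53, 10.7, 11.16, 11.16, 11.83, 12.4, 12.52, 12.74, 12.75, 13.01, 13.42
The 2 values of 11.16 occupy positions 4–5 → average rank (4+5)/2 = 4.5.
Lia has value 12.4 s → rank 7.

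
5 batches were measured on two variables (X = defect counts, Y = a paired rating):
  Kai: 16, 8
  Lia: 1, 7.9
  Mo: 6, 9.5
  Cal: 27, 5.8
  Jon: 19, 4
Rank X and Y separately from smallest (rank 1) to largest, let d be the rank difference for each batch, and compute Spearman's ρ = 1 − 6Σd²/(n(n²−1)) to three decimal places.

Ranks of variable 1: 3, 1, 2, 5, 4
Ranks of variable 2: 4, 3, 5, 2, 1
d = r₁ − r₂: -1, -2, -3, 3, 3
d²: 1, 4, 9, 9, 9; Σd² = 32
ρ = 1 − 6·32/(5·24) = 1 − 192/120 = -0.600

-0.600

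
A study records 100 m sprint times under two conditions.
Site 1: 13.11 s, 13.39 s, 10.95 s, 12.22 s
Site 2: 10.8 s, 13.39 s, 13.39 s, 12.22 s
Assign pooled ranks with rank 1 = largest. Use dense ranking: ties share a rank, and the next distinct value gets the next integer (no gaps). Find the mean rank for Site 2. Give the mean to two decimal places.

2.50

Sorted (descending): 13.39, 13.39, 13.39, 13.11, 12.22, 12.22, 10.95, 10.8
The 3 values of 13.39 share dense rank 1.
The 2 values of 12.22 share dense rank 3.
Remaining distinct values take the next consecutive integers.
Site 2 values → pooled ranks: 10.8→5, 13.39→1, 13.39→1, 12.22→3
Mean rank = (5 + 1 + 1 + 3) / 4 = 2.50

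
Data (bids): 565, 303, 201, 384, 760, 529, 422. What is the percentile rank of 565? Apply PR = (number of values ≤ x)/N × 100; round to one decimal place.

85.7

N = 7.
Strictly below 565: 5. Equal to 565: 1.
PR = 6/7 × 100 = 85.7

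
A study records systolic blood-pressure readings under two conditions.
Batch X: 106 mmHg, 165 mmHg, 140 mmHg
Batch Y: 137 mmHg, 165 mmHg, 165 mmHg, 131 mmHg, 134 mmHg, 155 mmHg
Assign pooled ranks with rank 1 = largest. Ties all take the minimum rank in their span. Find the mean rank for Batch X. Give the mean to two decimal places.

Sorted (descending): 165, 165, 165, 155, 140, 137, 134, 131, 106
The 3 values of 165 occupy positions 1–3 → each gets rank 1.
Batch X values → pooled ranks: 106→9, 165→1, 140→5
Mean rank = (9 + 1 + 5) / 3 = 5.00

5.00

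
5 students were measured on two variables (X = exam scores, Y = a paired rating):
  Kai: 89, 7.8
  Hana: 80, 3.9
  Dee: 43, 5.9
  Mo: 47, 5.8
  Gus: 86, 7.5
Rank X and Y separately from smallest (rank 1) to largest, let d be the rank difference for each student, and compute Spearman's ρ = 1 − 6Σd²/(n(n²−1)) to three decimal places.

Ranks of variable 1: 5, 3, 1, 2, 4
Ranks of variable 2: 5, 1, 3, 2, 4
d = r₁ − r₂: 0, 2, -2, 0, 0
d²: 0, 4, 4, 0, 0; Σd² = 8
ρ = 1 − 6·8/(5·24) = 1 − 48/120 = 0.600

0.600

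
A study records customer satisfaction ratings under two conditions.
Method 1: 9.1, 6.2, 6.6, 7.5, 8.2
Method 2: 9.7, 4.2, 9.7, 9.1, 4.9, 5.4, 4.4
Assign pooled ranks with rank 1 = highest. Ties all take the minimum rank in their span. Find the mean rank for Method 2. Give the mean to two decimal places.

6.71

Sorted (descending): 9.7, 9.7, 9.1, 9.1, 8.2, 7.5, 6.6, 6.2, 5.4, 4.9, 4.4, 4.2
The 2 values of 9.7 occupy positions 1–2 → each gets rank 1.
The 2 values of 9.1 occupy positions 3–4 → each gets rank 3.
Method 2 values → pooled ranks: 9.7→1, 4.2→12, 9.7→1, 9.1→3, 4.9→10, 5.4→9, 4.4→11
Mean rank = (1 + 12 + 1 + 3 + 10 + 9 + 11) / 7 = 6.71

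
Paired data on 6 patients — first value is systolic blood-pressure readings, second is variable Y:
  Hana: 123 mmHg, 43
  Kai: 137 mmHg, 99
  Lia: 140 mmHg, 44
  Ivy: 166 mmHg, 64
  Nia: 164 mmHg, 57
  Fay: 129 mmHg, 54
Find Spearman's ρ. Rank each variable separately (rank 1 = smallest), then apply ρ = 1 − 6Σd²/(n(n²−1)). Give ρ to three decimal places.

Ranks of variable 1: 1, 3, 4, 6, 5, 2
Ranks of variable 2: 1, 6, 2, 5, 4, 3
d = r₁ − r₂: 0, -3, 2, 1, 1, -1
d²: 0, 9, 4, 1, 1, 1; Σd² = 16
ρ = 1 − 6·16/(6·35) = 1 − 96/210 = 0.543

0.543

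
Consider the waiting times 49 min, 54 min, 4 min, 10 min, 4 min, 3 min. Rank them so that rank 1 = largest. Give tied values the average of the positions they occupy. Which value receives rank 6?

3

Sorted (descending): 54, 49, 10, 4, 4, 3
The 2 values of 4 occupy positions 4–5 → average rank (4+5)/2 = 4.5.
Rank 6 → value 3.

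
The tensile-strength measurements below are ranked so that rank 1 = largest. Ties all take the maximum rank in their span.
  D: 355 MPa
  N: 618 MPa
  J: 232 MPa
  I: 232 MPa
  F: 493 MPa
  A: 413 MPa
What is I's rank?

Sorted (descending): 618, 493, 413, 355, 232, 232
The 2 values of 232 occupy positions 5–6 → each gets rank 6.
I has value 232 MPa → rank 6.

6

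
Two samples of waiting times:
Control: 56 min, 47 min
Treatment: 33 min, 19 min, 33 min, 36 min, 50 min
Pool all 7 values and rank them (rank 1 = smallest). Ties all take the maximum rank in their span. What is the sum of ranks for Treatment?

17

Sorted (ascending): 19, 33, 33, 36, 47, 50, 56
The 2 values of 33 occupy positions 2–3 → each gets rank 3.
Treatment values → pooled ranks: 33→3, 19→1, 33→3, 36→4, 50→6
Rank sum = 3 + 1 + 3 + 4 + 6 = 17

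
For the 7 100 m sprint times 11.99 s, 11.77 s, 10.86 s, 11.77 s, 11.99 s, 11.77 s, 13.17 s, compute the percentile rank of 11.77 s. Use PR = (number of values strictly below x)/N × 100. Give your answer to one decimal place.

14.3

N = 7.
Strictly below 11.77: 1. Equal to 11.77: 3.
PR = 1/7 × 100 = 14.3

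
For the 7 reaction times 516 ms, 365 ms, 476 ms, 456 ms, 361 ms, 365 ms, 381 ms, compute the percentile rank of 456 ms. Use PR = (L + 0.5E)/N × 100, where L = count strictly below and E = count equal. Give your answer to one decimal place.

N = 7.
Strictly below 456: 4. Equal to 456: 1.
PR = (4 + 0.5·1)/7 × 100 = 64.3

64.3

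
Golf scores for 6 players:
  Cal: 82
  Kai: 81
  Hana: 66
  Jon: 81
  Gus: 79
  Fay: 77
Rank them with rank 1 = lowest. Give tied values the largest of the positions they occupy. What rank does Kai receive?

Sorted (ascending): 66, 77, 79, 81, 81, 82
The 2 values of 81 occupy positions 4–5 → each gets rank 5.
Kai has value 81 → rank 5.

5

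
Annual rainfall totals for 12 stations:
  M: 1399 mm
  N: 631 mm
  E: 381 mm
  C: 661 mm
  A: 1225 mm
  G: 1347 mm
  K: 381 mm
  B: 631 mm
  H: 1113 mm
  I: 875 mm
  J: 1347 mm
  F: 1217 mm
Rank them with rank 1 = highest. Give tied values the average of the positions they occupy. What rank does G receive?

Sorted (descending): 1399, 1347, 1347, 1225, 1217, 1113, 875, 661, 631, 631, 381, 381
The 2 values of 1347 occupy positions 2–3 → average rank (2+3)/2 = 2.5.
The 2 values of 631 occupy positions 9–10 → average rank (9+10)/2 = 9.5.
The 2 values of 381 occupy positions 11–12 → average rank (11+12)/2 = 11.5.
G has value 1347 mm → rank 2.5.

2.5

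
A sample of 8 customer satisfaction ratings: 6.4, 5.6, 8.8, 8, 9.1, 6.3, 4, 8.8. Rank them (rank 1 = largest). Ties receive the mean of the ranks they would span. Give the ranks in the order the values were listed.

Sorted (descending): 9.1, 8.8, 8.8, 8, 6.4, 6.3, 5.6, 4
The 2 values of 8.8 occupy positions 2–3 → average rank (2+3)/2 = 2.5.

5, 7, 2.5, 4, 1, 6, 8, 2.5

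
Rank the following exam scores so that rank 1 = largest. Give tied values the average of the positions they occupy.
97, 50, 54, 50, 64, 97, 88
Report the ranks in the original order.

Sorted (descending): 97, 97, 88, 64, 54, 50, 50
The 2 values of 97 occupy positions 1–2 → average rank (1+2)/2 = 1.5.
The 2 values of 50 occupy positions 6–7 → average rank (6+7)/2 = 6.5.

1.5, 6.5, 5, 6.5, 4, 1.5, 3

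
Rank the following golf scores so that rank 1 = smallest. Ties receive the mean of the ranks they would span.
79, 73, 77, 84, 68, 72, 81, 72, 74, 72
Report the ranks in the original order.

8, 5, 7, 10, 1, 3, 9, 3, 6, 3

Sorted (ascending): 68, 72, 72, 72, 73, 74, 77, 79, 81, 84
The 3 values of 72 occupy positions 2–4 → average rank 3.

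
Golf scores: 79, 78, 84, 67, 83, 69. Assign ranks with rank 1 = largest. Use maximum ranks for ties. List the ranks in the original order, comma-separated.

Sorted (descending): 84, 83, 79, 78, 69, 67
No ties — each value takes its position as its rank.

3, 4, 1, 6, 2, 5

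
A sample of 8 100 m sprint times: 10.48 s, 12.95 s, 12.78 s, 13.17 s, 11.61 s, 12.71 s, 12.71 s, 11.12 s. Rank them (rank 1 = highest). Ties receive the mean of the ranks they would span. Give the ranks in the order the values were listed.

8, 2, 3, 1, 6, 4.5, 4.5, 7

Sorted (descending): 13.17, 12.95, 12.78, 12.71, 12.71, 11.61, 11.12, 10.48
The 2 values of 12.71 occupy positions 4–5 → average rank (4+5)/2 = 4.5.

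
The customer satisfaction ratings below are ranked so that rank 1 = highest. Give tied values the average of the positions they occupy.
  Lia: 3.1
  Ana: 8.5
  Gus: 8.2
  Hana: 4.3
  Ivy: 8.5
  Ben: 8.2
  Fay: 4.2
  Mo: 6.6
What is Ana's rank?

1.5

Sorted (descending): 8.5, 8.5, 8.2, 8.2, 6.6, 4.3, 4.2, 3.1
The 2 values of 8.5 occupy positions 1–2 → average rank (1+2)/2 = 1.5.
The 2 values of 8.2 occupy positions 3–4 → average rank (3+4)/2 = 3.5.
Ana has value 8.5 → rank 1.5.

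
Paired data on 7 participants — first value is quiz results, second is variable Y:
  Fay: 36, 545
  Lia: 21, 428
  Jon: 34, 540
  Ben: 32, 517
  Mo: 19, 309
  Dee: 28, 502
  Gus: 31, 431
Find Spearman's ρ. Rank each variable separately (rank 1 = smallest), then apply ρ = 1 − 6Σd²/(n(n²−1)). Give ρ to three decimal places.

Ranks of variable 1: 7, 2, 6, 5, 1, 3, 4
Ranks of variable 2: 7, 2, 6, 5, 1, 4, 3
d = r₁ − r₂: 0, 0, 0, 0, 0, -1, 1
d²: 0, 0, 0, 0, 0, 1, 1; Σd² = 2
ρ = 1 − 6·2/(7·48) = 1 − 12/336 = 0.964

0.964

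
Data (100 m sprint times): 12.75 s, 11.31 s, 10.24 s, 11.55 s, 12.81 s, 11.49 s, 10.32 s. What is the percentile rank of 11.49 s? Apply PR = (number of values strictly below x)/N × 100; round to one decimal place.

42.9

N = 7.
Strictly below 11.49: 3. Equal to 11.49: 1.
PR = 3/7 × 100 = 42.9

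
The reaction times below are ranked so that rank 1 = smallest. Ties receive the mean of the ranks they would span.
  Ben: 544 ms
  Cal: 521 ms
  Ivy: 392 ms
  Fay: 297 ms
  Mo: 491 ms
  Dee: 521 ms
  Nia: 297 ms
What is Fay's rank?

1.5

Sorted (ascending): 297, 297, 392, 491, 521, 521, 544
The 2 values of 297 occupy positions 1–2 → average rank (1+2)/2 = 1.5.
The 2 values of 521 occupy positions 5–6 → average rank (5+6)/2 = 5.5.
Fay has value 297 ms → rank 1.5.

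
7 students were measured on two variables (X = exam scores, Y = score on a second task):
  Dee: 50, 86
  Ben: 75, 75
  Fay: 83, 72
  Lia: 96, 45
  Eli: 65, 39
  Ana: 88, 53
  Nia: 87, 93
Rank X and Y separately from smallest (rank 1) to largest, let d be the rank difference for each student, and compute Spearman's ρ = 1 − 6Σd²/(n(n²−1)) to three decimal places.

Ranks of variable 1: 1, 3, 4, 7, 2, 6, 5
Ranks of variable 2: 6, 5, 4, 2, 1, 3, 7
d = r₁ − r₂: -5, -2, 0, 5, 1, 3, -2
d²: 25, 4, 0, 25, 1, 9, 4; Σd² = 68
ρ = 1 − 6·68/(7·48) = 1 − 408/336 = -0.214

-0.214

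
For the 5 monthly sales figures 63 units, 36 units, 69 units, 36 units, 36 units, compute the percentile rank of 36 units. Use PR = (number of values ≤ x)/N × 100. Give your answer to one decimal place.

60.0

N = 5.
Strictly below 36: 0. Equal to 36: 3.
PR = 3/5 × 100 = 60.0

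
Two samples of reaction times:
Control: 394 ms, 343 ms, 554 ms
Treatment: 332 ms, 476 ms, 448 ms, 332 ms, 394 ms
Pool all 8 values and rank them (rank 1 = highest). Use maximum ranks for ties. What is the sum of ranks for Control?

12

Sorted (descending): 554, 476, 448, 394, 394, 343, 332, 332
The 2 values of 394 occupy positions 4–5 → each gets rank 5.
The 2 values of 332 occupy positions 7–8 → each gets rank 8.
Control values → pooled ranks: 394→5, 343→6, 554→1
Rank sum = 5 + 6 + 1 = 12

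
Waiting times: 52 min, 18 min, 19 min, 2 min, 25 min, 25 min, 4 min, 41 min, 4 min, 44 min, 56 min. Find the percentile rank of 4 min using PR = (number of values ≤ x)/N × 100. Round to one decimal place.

N = 11.
Strictly below 4: 1. Equal to 4: 2.
PR = 3/11 × 100 = 27.3

27.3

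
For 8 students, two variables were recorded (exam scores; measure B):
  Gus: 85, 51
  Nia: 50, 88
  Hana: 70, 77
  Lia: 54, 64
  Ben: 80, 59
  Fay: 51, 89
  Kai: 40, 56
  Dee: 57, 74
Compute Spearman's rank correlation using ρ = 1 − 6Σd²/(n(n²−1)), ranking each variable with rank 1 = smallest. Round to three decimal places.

-0.381

Ranks of variable 1: 8, 2, 6, 4, 7, 3, 1, 5
Ranks of variable 2: 1, 7, 6, 4, 3, 8, 2, 5
d = r₁ − r₂: 7, -5, 0, 0, 4, -5, -1, 0
d²: 49, 25, 0, 0, 16, 25, 1, 0; Σd² = 116
ρ = 1 − 6·116/(8·63) = 1 − 696/504 = -0.381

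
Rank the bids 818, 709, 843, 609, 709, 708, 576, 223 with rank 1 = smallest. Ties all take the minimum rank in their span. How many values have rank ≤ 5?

6

Sorted (ascending): 223, 576, 609, 708, 709, 709, 818, 843
The 2 values of 709 occupy positions 5–6 → each gets rank 5.
Ranks ≤ 5: {1, 2, 3, 4, 5, 5} → 6 values.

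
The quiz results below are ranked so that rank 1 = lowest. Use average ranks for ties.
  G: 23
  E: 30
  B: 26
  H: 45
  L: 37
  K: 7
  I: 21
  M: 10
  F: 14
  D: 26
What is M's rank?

2

Sorted (ascending): 7, 10, 14, 21, 23, 26, 26, 30, 37, 45
The 2 values of 26 occupy positions 6–7 → average rank (6+7)/2 = 6.5.
M has value 10 → rank 2.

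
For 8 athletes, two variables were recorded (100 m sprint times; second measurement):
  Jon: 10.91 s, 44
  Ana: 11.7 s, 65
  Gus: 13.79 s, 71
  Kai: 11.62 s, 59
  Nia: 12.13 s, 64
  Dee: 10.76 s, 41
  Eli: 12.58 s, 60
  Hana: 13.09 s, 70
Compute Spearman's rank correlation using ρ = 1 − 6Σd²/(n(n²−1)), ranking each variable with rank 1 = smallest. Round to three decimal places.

0.905

Ranks of variable 1: 2, 4, 8, 3, 5, 1, 6, 7
Ranks of variable 2: 2, 6, 8, 3, 5, 1, 4, 7
d = r₁ − r₂: 0, -2, 0, 0, 0, 0, 2, 0
d²: 0, 4, 0, 0, 0, 0, 4, 0; Σd² = 8
ρ = 1 − 6·8/(8·63) = 1 − 48/504 = 0.905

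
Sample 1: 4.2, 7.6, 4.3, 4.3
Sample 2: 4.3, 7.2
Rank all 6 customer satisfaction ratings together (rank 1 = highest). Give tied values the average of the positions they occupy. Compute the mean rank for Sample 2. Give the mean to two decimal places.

3.00

Sorted (descending): 7.6, 7.2, 4.3, 4.3, 4.3, 4.2
The 3 values of 4.3 occupy positions 3–5 → average rank 4.
Sample 2 values → pooled ranks: 4.3→4, 7.2→2
Mean rank = (4 + 2) / 2 = 3.00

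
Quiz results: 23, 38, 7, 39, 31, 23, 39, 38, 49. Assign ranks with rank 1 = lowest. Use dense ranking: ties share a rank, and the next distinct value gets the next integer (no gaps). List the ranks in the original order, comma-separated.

Sorted (ascending): 7, 23, 23, 31, 38, 38, 39, 39, 49
The 2 values of 23 share dense rank 2.
The 2 values of 38 share dense rank 4.
The 2 values of 39 share dense rank 5.
Remaining distinct values take the next consecutive integers.

2, 4, 1, 5, 3, 2, 5, 4, 6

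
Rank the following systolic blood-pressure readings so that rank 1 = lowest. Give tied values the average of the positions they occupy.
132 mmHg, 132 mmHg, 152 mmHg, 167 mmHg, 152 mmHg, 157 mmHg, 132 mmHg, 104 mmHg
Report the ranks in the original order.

Sorted (ascending): 104, 132, 132, 132, 152, 152, 157, 167
The 3 values of 132 occupy positions 2–4 → average rank 3.
The 2 values of 152 occupy positions 5–6 → average rank (5+6)/2 = 5.5.

3, 3, 5.5, 8, 5.5, 7, 3, 1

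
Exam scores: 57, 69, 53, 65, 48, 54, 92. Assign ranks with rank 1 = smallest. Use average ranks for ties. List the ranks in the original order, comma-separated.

4, 6, 2, 5, 1, 3, 7

Sorted (ascending): 48, 53, 54, 57, 65, 69, 92
No ties — each value takes its position as its rank.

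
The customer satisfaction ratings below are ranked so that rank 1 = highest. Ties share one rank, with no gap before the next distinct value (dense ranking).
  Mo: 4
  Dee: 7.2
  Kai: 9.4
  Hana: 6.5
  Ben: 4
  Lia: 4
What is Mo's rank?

4

Sorted (descending): 9.4, 7.2, 6.5, 4, 4, 4
The 3 values of 4 share dense rank 4.
Remaining distinct values take the next consecutive integers.
Mo has value 4 → rank 4.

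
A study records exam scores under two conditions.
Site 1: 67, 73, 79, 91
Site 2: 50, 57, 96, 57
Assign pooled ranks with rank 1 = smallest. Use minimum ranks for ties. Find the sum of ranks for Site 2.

Sorted (ascending): 50, 57, 57, 67, 73, 79, 91, 96
The 2 values of 57 occupy positions 2–3 → each gets rank 2.
Site 2 values → pooled ranks: 50→1, 57→2, 96→8, 57→2
Rank sum = 1 + 2 + 8 + 2 = 13

13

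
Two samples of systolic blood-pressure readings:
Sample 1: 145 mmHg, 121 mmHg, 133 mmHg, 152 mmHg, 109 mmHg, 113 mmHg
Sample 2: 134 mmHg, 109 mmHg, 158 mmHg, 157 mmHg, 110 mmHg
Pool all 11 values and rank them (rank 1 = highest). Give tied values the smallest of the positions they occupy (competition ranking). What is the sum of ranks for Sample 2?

Sorted (descending): 158, 157, 152, 145, 134, 133, 121, 113, 110, 109, 109
The 2 values of 109 occupy positions 10–11 → each gets rank 10.
Sample 2 values → pooled ranks: 134→5, 109→10, 158→1, 157→2, 110→9
Rank sum = 5 + 10 + 1 + 2 + 9 = 27

27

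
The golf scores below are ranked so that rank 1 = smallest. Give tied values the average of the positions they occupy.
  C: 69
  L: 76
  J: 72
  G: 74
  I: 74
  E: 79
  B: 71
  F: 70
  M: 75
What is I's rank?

Sorted (ascending): 69, 70, 71, 72, 74, 74, 75, 76, 79
The 2 values of 74 occupy positions 5–6 → average rank (5+6)/2 = 5.5.
I has value 74 → rank 5.5.

5.5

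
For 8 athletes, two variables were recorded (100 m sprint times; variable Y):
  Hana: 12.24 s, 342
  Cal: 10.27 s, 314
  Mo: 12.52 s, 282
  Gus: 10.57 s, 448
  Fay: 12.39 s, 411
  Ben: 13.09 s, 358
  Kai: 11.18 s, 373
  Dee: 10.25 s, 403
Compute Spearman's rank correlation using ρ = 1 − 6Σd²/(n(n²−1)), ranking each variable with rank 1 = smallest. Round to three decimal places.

Ranks of variable 1: 5, 2, 7, 3, 6, 8, 4, 1
Ranks of variable 2: 3, 2, 1, 8, 7, 4, 5, 6
d = r₁ − r₂: 2, 0, 6, -5, -1, 4, -1, -5
d²: 4, 0, 36, 25, 1, 16, 1, 25; Σd² = 108
ρ = 1 − 6·108/(8·63) = 1 − 648/504 = -0.286

-0.286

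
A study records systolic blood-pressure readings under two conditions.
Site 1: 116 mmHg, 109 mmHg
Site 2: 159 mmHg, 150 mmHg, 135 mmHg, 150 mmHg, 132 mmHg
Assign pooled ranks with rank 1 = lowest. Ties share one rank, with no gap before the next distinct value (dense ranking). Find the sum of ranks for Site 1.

3

Sorted (ascending): 109, 116, 132, 135, 150, 150, 159
The 2 values of 150 share dense rank 5.
Remaining distinct values take the next consecutive integers.
Site 1 values → pooled ranks: 116→2, 109→1
Rank sum = 2 + 1 = 3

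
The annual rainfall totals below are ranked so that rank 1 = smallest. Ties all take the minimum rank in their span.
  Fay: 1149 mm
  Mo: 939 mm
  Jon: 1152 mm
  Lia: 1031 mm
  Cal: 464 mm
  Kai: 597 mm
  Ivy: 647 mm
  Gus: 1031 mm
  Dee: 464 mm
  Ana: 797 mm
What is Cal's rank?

1

Sorted (ascending): 464, 464, 597, 647, 797, 939, 1031, 1031, 1149, 1152
The 2 values of 464 occupy positions 1–2 → each gets rank 1.
The 2 values of 1031 occupy positions 7–8 → each gets rank 7.
Cal has value 464 mm → rank 1.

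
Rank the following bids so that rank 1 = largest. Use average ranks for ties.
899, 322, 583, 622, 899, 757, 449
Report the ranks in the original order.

Sorted (descending): 899, 899, 757, 622, 583, 449, 322
The 2 values of 899 occupy positions 1–2 → average rank (1+2)/2 = 1.5.

1.5, 7, 5, 4, 1.5, 3, 6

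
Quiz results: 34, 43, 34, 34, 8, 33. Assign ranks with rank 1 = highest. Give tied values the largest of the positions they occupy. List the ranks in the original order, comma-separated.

Sorted (descending): 43, 34, 34, 34, 33, 8
The 3 values of 34 occupy positions 2–4 → each gets rank 4.

4, 1, 4, 4, 6, 5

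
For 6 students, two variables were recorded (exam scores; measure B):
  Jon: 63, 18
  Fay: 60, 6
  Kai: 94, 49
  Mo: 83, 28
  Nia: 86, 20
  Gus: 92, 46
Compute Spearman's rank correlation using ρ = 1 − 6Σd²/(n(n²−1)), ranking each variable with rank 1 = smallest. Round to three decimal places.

Ranks of variable 1: 2, 1, 6, 3, 4, 5
Ranks of variable 2: 2, 1, 6, 4, 3, 5
d = r₁ − r₂: 0, 0, 0, -1, 1, 0
d²: 0, 0, 0, 1, 1, 0; Σd² = 2
ρ = 1 − 6·2/(6·35) = 1 − 12/210 = 0.943

0.943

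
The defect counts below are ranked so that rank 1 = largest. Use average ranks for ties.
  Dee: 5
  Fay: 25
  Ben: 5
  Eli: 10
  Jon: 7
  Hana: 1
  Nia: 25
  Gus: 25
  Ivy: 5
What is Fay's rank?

2

Sorted (descending): 25, 25, 25, 10, 7, 5, 5, 5, 1
The 3 values of 25 occupy positions 1–3 → average rank 2.
The 3 values of 5 occupy positions 6–8 → average rank 7.
Fay has value 25 → rank 2.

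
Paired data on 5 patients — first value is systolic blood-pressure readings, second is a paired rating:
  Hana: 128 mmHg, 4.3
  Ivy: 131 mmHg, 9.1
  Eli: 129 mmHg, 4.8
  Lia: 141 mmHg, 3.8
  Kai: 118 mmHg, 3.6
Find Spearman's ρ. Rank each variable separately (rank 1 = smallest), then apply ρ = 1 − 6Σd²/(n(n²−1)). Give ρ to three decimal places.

Ranks of variable 1: 2, 4, 3, 5, 1
Ranks of variable 2: 3, 5, 4, 2, 1
d = r₁ − r₂: -1, -1, -1, 3, 0
d²: 1, 1, 1, 9, 0; Σd² = 12
ρ = 1 − 6·12/(5·24) = 1 − 72/120 = 0.400

0.400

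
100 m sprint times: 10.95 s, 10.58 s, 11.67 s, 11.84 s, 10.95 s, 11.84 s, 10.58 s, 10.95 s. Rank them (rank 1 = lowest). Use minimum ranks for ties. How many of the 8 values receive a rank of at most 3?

5

Sorted (ascending): 10.58, 10.58, 10.95, 10.95, 10.95, 11.67, 11.84, 11.84
The 2 values of 10.58 occupy positions 1–2 → each gets rank 1.
The 3 values of 10.95 occupy positions 3–5 → each gets rank 3.
The 2 values of 11.84 occupy positions 7–8 → each gets rank 7.
Ranks ≤ 3: {1, 1, 3, 3, 3} → 5 values.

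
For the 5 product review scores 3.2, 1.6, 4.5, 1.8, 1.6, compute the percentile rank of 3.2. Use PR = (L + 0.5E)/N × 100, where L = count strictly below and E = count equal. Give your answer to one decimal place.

70.0

N = 5.
Strictly below 3.2: 3. Equal to 3.2: 1.
PR = (3 + 0.5·1)/5 × 100 = 70.0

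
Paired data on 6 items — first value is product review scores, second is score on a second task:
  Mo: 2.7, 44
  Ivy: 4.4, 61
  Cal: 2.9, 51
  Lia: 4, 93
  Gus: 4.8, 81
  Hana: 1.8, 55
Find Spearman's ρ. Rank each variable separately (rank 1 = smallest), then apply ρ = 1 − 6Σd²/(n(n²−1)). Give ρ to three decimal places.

0.657

Ranks of variable 1: 2, 5, 3, 4, 6, 1
Ranks of variable 2: 1, 4, 2, 6, 5, 3
d = r₁ − r₂: 1, 1, 1, -2, 1, -2
d²: 1, 1, 1, 4, 1, 4; Σd² = 12
ρ = 1 − 6·12/(6·35) = 1 − 72/210 = 0.657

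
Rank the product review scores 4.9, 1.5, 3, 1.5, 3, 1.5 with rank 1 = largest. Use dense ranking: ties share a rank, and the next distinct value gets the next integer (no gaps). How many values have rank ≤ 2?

Sorted (descending): 4.9, 3, 3, 1.5, 1.5, 1.5
The 2 values of 3 share dense rank 2.
The 3 values of 1.5 share dense rank 3.
Remaining distinct values take the next consecutive integers.
Ranks ≤ 2: {1, 2, 2} → 3 values.

3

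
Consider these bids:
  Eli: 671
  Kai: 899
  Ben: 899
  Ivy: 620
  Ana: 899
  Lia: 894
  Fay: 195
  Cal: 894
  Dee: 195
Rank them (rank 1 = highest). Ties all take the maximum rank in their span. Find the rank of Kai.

Sorted (descending): 899, 899, 899, 894, 894, 671, 620, 195, 195
The 3 values of 899 occupy positions 1–3 → each gets rank 3.
The 2 values of 894 occupy positions 4–5 → each gets rank 5.
The 2 values of 195 occupy positions 8–9 → each gets rank 9.
Kai has value 899 → rank 3.

3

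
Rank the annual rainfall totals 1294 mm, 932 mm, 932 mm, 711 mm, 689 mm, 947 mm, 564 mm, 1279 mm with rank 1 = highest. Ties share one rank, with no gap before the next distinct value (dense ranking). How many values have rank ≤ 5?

6

Sorted (descending): 1294, 1279, 947, 932, 932, 711, 689, 564
The 2 values of 932 share dense rank 4.
Remaining distinct values take the next consecutive integers.
Ranks ≤ 5: {1, 2, 3, 4, 4, 5} → 6 values.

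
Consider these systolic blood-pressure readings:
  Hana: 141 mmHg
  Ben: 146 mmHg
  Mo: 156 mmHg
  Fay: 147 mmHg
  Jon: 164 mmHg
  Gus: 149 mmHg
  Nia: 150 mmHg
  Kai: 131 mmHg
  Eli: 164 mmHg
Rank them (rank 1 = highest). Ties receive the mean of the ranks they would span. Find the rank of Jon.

Sorted (descending): 164, 164, 156, 150, 149, 147, 146, 141, 131
The 2 values of 164 occupy positions 1–2 → average rank (1+2)/2 = 1.5.
Jon has value 164 mmHg → rank 1.5.

1.5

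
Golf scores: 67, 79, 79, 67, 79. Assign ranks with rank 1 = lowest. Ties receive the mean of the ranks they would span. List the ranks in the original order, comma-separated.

Sorted (ascending): 67, 67, 79, 79, 79
The 2 values of 67 occupy positions 1–2 → average rank (1+2)/2 = 1.5.
The 3 values of 79 occupy positions 3–5 → average rank 4.

1.5, 4, 4, 1.5, 4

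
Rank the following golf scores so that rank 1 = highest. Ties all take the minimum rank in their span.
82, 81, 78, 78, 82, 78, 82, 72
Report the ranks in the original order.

Sorted (descending): 82, 82, 82, 81, 78, 78, 78, 72
The 3 values of 82 occupy positions 1–3 → each gets rank 1.
The 3 values of 78 occupy positions 5–7 → each gets rank 5.

1, 4, 5, 5, 1, 5, 1, 8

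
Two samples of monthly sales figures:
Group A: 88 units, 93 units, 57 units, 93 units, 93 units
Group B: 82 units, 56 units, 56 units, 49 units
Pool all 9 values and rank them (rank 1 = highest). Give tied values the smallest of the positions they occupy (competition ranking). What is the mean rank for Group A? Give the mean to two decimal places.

Sorted (descending): 93, 93, 93, 88, 82, 57, 56, 56, 49
The 3 values of 93 occupy positions 1–3 → each gets rank 1.
The 2 values of 56 occupy positions 7–8 → each gets rank 7.
Group A values → pooled ranks: 88→4, 93→1, 57→6, 93→1, 93→1
Mean rank = (4 + 1 + 6 + 1 + 1) / 5 = 2.60

2.60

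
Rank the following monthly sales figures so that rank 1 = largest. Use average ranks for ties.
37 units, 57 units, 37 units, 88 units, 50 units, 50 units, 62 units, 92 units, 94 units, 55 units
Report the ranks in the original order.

Sorted (descending): 94, 92, 88, 62, 57, 55, 50, 50, 37, 37
The 2 values of 50 occupy positions 7–8 → average rank (7+8)/2 = 7.5.
The 2 values of 37 occupy positions 9–10 → average rank (9+10)/2 = 9.5.

9.5, 5, 9.5, 3, 7.5, 7.5, 4, 2, 1, 6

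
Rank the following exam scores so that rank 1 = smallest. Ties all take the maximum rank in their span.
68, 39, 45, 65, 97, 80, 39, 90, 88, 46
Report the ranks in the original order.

Sorted (ascending): 39, 39, 45, 46, 65, 68, 80, 88, 90, 97
The 2 values of 39 occupy positions 1–2 → each gets rank 2.

6, 2, 3, 5, 10, 7, 2, 9, 8, 4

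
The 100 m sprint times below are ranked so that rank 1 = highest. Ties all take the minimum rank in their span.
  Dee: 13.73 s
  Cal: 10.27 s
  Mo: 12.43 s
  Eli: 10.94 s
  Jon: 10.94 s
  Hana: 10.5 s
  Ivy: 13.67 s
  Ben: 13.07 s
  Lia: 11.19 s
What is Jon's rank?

Sorted (descending): 13.73, 13.67, 13.07, 12.43, 11.19, 10.94, 10.94, 10.5, 10.27
The 2 values of 10.94 occupy positions 6–7 → each gets rank 6.
Jon has value 10.94 s → rank 6.

6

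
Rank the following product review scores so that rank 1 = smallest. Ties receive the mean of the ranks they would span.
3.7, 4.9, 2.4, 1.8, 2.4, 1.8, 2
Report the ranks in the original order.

6, 7, 4.5, 1.5, 4.5, 1.5, 3

Sorted (ascending): 1.8, 1.8, 2, 2.4, 2.4, 3.7, 4.9
The 2 values of 1.8 occupy positions 1–2 → average rank (1+2)/2 = 1.5.
The 2 values of 2.4 occupy positions 4–5 → average rank (4+5)/2 = 4.5.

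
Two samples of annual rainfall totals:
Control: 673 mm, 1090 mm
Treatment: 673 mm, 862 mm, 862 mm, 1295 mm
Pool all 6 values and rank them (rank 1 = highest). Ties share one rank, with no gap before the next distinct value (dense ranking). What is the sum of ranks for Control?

Sorted (descending): 1295, 1090, 862, 862, 673, 673
The 2 values of 862 share dense rank 3.
The 2 values of 673 share dense rank 4.
Remaining distinct values take the next consecutive integers.
Control values → pooled ranks: 673→4, 1090→2
Rank sum = 4 + 2 = 6

6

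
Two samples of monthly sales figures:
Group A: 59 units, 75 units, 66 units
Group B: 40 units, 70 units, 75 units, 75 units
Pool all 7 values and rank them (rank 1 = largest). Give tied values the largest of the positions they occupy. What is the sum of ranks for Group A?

Sorted (descending): 75, 75, 75, 70, 66, 59, 40
The 3 values of 75 occupy positions 1–3 → each gets rank 3.
Group A values → pooled ranks: 59→6, 75→3, 66→5
Rank sum = 6 + 3 + 5 = 14

14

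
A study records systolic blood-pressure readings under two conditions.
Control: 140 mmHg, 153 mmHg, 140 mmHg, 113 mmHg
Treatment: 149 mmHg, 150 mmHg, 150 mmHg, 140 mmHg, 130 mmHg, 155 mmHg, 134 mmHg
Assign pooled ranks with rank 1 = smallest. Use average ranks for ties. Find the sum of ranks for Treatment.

45

Sorted (ascending): 113, 130, 134, 140, 140, 140, 149, 150, 150, 153, 155
The 3 values of 140 occupy positions 4–6 → average rank 5.
The 2 values of 150 occupy positions 8–9 → average rank (8+9)/2 = 8.5.
Treatment values → pooled ranks: 149→7, 150→8.5, 150→8.5, 140→5, 130→2, 155→11, 134→3
Rank sum = 7 + 8.5 + 8.5 + 5 + 2 + 11 + 3 = 45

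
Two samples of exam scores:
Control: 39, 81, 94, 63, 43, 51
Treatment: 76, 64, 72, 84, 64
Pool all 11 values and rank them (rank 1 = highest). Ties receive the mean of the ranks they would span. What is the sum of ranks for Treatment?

24

Sorted (descending): 94, 84, 81, 76, 72, 64, 64, 63, 51, 43, 39
The 2 values of 64 occupy positions 6–7 → average rank (6+7)/2 = 6.5.
Treatment values → pooled ranks: 76→4, 64→6.5, 72→5, 84→2, 64→6.5
Rank sum = 4 + 6.5 + 5 + 2 + 6.5 = 24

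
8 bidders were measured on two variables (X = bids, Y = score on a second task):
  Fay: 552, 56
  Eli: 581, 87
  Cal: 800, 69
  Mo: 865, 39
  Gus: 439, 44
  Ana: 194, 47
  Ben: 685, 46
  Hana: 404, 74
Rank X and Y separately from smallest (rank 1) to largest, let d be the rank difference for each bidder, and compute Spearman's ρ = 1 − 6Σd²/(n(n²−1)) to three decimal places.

-0.238

Ranks of variable 1: 4, 5, 7, 8, 3, 1, 6, 2
Ranks of variable 2: 5, 8, 6, 1, 2, 4, 3, 7
d = r₁ − r₂: -1, -3, 1, 7, 1, -3, 3, -5
d²: 1, 9, 1, 49, 1, 9, 9, 25; Σd² = 104
ρ = 1 − 6·104/(8·63) = 1 − 624/504 = -0.238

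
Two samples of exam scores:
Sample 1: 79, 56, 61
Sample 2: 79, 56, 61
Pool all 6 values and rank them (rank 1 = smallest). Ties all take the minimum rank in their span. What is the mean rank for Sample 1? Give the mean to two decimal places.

3.00

Sorted (ascending): 56, 56, 61, 61, 79, 79
The 2 values of 56 occupy positions 1–2 → each gets rank 1.
The 2 values of 61 occupy positions 3–4 → each gets rank 3.
The 2 values of 79 occupy positions 5–6 → each gets rank 5.
Sample 1 values → pooled ranks: 79→5, 56→1, 61→3
Mean rank = (5 + 1 + 3) / 3 = 3.00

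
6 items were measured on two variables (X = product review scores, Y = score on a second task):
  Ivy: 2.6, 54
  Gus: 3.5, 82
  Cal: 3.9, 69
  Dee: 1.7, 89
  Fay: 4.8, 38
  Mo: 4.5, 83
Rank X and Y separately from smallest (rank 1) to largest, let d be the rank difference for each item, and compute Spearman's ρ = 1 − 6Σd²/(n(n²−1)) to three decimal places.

-0.486

Ranks of variable 1: 2, 3, 4, 1, 6, 5
Ranks of variable 2: 2, 4, 3, 6, 1, 5
d = r₁ − r₂: 0, -1, 1, -5, 5, 0
d²: 0, 1, 1, 25, 25, 0; Σd² = 52
ρ = 1 − 6·52/(6·35) = 1 − 312/210 = -0.486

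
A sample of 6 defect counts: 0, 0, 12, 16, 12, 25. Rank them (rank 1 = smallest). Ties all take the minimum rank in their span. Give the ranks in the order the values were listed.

Sorted (ascending): 0, 0, 12, 12, 16, 25
The 2 values of 0 occupy positions 1–2 → each gets rank 1.
The 2 values of 12 occupy positions 3–4 → each gets rank 3.

1, 1, 3, 5, 3, 6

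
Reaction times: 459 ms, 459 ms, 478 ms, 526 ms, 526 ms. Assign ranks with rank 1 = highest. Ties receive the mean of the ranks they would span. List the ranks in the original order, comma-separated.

4.5, 4.5, 3, 1.5, 1.5

Sorted (descending): 526, 526, 478, 459, 459
The 2 values of 526 occupy positions 1–2 → average rank (1+2)/2 = 1.5.
The 2 values of 459 occupy positions 4–5 → average rank (4+5)/2 = 4.5.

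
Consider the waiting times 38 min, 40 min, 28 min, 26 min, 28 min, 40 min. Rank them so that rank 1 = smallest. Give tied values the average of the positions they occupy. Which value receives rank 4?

38

Sorted (ascending): 26, 28, 28, 38, 40, 40
The 2 values of 28 occupy positions 2–3 → average rank (2+3)/2 = 2.5.
The 2 values of 40 occupy positions 5–6 → average rank (5+6)/2 = 5.5.
Rank 4 → value 38.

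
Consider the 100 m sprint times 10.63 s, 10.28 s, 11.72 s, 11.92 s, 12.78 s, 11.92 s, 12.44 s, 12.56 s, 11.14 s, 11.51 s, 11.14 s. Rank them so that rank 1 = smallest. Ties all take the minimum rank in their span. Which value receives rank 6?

11.72

Sorted (ascending): 10.28, 10.63, 11.14, 11.14, 11.51, 11.72, 11.92, 11.92, 12.44, 12.56, 12.78
The 2 values of 11.14 occupy positions 3–4 → each gets rank 3.
The 2 values of 11.92 occupy positions 7–8 → each gets rank 7.
Rank 6 → value 11.72.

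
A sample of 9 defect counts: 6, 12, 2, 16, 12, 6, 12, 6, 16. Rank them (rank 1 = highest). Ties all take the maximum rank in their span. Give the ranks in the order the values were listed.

8, 5, 9, 2, 5, 8, 5, 8, 2

Sorted (descending): 16, 16, 12, 12, 12, 6, 6, 6, 2
The 2 values of 16 occupy positions 1–2 → each gets rank 2.
The 3 values of 12 occupy positions 3–5 → each gets rank 5.
The 3 values of 6 occupy positions 6–8 → each gets rank 8.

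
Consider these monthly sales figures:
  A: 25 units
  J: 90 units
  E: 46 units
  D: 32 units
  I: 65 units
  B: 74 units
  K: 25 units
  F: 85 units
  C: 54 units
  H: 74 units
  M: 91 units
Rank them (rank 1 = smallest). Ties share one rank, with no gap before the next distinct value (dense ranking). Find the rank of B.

6

Sorted (ascending): 25, 25, 32, 46, 54, 65, 74, 74, 85, 90, 91
The 2 values of 25 share dense rank 1.
The 2 values of 74 share dense rank 6.
Remaining distinct values take the next consecutive integers.
B has value 74 units → rank 6.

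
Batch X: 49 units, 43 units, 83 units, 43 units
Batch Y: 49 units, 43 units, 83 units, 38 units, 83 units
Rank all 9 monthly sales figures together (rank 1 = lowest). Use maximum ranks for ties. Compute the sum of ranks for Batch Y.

29

Sorted (ascending): 38, 43, 43, 43, 49, 49, 83, 83, 83
The 3 values of 43 occupy positions 2–4 → each gets rank 4.
The 2 values of 49 occupy positions 5–6 → each gets rank 6.
The 3 values of 83 occupy positions 7–9 → each gets rank 9.
Batch Y values → pooled ranks: 49→6, 43→4, 83→9, 38→1, 83→9
Rank sum = 6 + 4 + 9 + 1 + 9 = 29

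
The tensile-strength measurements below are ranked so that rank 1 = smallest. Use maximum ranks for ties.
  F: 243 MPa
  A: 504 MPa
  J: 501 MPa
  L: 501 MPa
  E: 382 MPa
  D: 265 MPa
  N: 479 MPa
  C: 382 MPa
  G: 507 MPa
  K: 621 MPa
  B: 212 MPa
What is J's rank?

Sorted (ascending): 212, 243, 265, 382, 382, 479, 501, 501, 504, 507, 621
The 2 values of 382 occupy positions 4–5 → each gets rank 5.
The 2 values of 501 occupy positions 7–8 → each gets rank 8.
J has value 501 MPa → rank 8.

8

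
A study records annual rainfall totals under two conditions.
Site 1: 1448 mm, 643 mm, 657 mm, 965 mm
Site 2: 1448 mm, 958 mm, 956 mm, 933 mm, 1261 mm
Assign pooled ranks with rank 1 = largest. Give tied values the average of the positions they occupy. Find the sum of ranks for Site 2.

22.5

Sorted (descending): 1448, 1448, 1261, 965, 958, 956, 933, 657, 643
The 2 values of 1448 occupy positions 1–2 → average rank (1+2)/2 = 1.5.
Site 2 values → pooled ranks: 1448→1.5, 958→5, 956→6, 933→7, 1261→3
Rank sum = 1.5 + 5 + 6 + 7 + 3 = 22.5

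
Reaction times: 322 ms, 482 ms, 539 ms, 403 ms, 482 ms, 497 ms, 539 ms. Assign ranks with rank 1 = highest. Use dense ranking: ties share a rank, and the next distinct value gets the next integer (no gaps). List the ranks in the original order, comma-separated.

5, 3, 1, 4, 3, 2, 1

Sorted (descending): 539, 539, 497, 482, 482, 403, 322
The 2 values of 539 share dense rank 1.
The 2 values of 482 share dense rank 3.
Remaining distinct values take the next consecutive integers.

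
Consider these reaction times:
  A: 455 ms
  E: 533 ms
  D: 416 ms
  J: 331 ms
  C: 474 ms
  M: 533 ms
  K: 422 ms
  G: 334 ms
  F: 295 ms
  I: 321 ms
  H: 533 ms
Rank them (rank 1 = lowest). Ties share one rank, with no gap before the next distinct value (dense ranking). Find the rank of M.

Sorted (ascending): 295, 321, 331, 334, 416, 422, 455, 474, 533, 533, 533
The 3 values of 533 share dense rank 9.
Remaining distinct values take the next consecutive integers.
M has value 533 ms → rank 9.

9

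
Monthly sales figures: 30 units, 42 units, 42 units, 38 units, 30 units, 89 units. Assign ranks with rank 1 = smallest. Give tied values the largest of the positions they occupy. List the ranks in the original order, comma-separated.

Sorted (ascending): 30, 30, 38, 42, 42, 89
The 2 values of 30 occupy positions 1–2 → each gets rank 2.
The 2 values of 42 occupy positions 4–5 → each gets rank 5.

2, 5, 5, 3, 2, 6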